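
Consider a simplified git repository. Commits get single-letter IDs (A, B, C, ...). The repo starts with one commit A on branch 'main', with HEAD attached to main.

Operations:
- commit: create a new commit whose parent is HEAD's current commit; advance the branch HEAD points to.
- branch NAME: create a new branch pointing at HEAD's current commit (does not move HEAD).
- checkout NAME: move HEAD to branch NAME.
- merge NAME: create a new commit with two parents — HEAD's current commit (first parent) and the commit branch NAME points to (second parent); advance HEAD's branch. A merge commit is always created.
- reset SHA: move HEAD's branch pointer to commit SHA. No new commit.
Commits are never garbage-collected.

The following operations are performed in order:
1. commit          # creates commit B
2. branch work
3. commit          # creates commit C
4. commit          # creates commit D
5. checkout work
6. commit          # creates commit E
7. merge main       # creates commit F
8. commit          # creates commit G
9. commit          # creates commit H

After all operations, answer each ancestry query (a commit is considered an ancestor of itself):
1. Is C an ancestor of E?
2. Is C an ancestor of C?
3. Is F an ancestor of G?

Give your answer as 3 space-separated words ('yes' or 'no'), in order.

Answer: no yes yes

Derivation:
After op 1 (commit): HEAD=main@B [main=B]
After op 2 (branch): HEAD=main@B [main=B work=B]
After op 3 (commit): HEAD=main@C [main=C work=B]
After op 4 (commit): HEAD=main@D [main=D work=B]
After op 5 (checkout): HEAD=work@B [main=D work=B]
After op 6 (commit): HEAD=work@E [main=D work=E]
After op 7 (merge): HEAD=work@F [main=D work=F]
After op 8 (commit): HEAD=work@G [main=D work=G]
After op 9 (commit): HEAD=work@H [main=D work=H]
ancestors(E) = {A,B,E}; C in? no
ancestors(C) = {A,B,C}; C in? yes
ancestors(G) = {A,B,C,D,E,F,G}; F in? yes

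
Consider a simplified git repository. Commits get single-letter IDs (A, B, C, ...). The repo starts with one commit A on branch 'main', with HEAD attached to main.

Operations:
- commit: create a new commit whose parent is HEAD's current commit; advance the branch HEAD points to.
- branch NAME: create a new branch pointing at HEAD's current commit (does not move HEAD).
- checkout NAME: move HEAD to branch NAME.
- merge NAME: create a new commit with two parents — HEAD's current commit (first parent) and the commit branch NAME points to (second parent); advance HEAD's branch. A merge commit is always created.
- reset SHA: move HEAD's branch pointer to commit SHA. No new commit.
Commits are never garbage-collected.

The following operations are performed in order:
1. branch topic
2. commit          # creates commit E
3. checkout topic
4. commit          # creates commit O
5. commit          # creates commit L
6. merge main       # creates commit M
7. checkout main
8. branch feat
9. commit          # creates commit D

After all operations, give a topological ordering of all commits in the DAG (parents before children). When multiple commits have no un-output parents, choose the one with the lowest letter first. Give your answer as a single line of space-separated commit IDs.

Answer: A E D O L M

Derivation:
After op 1 (branch): HEAD=main@A [main=A topic=A]
After op 2 (commit): HEAD=main@E [main=E topic=A]
After op 3 (checkout): HEAD=topic@A [main=E topic=A]
After op 4 (commit): HEAD=topic@O [main=E topic=O]
After op 5 (commit): HEAD=topic@L [main=E topic=L]
After op 6 (merge): HEAD=topic@M [main=E topic=M]
After op 7 (checkout): HEAD=main@E [main=E topic=M]
After op 8 (branch): HEAD=main@E [feat=E main=E topic=M]
After op 9 (commit): HEAD=main@D [feat=E main=D topic=M]
commit A: parents=[]
commit D: parents=['E']
commit E: parents=['A']
commit L: parents=['O']
commit M: parents=['L', 'E']
commit O: parents=['A']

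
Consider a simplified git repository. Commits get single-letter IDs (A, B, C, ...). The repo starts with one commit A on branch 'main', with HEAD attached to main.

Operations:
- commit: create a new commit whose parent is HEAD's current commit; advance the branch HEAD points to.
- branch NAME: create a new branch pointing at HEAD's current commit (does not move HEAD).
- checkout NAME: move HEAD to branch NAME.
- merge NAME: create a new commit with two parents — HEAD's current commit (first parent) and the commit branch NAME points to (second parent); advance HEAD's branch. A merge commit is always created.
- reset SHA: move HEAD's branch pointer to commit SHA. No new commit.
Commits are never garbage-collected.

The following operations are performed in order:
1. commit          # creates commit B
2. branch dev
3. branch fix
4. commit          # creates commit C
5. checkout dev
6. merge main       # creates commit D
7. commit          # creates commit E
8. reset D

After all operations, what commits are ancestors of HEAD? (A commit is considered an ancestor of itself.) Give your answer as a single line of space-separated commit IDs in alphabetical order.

After op 1 (commit): HEAD=main@B [main=B]
After op 2 (branch): HEAD=main@B [dev=B main=B]
After op 3 (branch): HEAD=main@B [dev=B fix=B main=B]
After op 4 (commit): HEAD=main@C [dev=B fix=B main=C]
After op 5 (checkout): HEAD=dev@B [dev=B fix=B main=C]
After op 6 (merge): HEAD=dev@D [dev=D fix=B main=C]
After op 7 (commit): HEAD=dev@E [dev=E fix=B main=C]
After op 8 (reset): HEAD=dev@D [dev=D fix=B main=C]

Answer: A B C D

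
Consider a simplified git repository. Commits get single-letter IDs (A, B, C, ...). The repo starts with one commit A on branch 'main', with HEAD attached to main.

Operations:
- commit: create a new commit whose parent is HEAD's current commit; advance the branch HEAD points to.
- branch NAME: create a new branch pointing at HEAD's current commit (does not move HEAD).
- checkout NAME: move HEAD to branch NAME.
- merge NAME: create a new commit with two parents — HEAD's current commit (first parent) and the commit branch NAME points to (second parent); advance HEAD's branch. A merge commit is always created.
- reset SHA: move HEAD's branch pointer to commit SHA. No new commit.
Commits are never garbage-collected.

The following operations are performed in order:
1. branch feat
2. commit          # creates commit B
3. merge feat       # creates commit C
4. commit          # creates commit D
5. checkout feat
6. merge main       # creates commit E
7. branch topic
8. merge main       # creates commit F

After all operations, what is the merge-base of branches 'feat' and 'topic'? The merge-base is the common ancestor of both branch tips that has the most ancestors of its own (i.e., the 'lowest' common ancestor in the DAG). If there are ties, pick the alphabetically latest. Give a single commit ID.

Answer: E

Derivation:
After op 1 (branch): HEAD=main@A [feat=A main=A]
After op 2 (commit): HEAD=main@B [feat=A main=B]
After op 3 (merge): HEAD=main@C [feat=A main=C]
After op 4 (commit): HEAD=main@D [feat=A main=D]
After op 5 (checkout): HEAD=feat@A [feat=A main=D]
After op 6 (merge): HEAD=feat@E [feat=E main=D]
After op 7 (branch): HEAD=feat@E [feat=E main=D topic=E]
After op 8 (merge): HEAD=feat@F [feat=F main=D topic=E]
ancestors(feat=F): ['A', 'B', 'C', 'D', 'E', 'F']
ancestors(topic=E): ['A', 'B', 'C', 'D', 'E']
common: ['A', 'B', 'C', 'D', 'E']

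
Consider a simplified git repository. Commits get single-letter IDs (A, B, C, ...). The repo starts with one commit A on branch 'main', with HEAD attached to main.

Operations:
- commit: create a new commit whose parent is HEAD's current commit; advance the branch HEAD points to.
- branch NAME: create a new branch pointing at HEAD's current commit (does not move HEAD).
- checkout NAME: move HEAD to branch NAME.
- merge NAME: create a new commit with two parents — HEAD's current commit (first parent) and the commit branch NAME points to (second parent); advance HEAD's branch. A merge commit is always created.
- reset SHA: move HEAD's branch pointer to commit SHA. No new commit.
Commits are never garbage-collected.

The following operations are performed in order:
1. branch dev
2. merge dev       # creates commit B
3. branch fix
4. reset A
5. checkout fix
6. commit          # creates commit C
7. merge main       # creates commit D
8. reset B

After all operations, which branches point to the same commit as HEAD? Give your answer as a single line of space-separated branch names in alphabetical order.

After op 1 (branch): HEAD=main@A [dev=A main=A]
After op 2 (merge): HEAD=main@B [dev=A main=B]
After op 3 (branch): HEAD=main@B [dev=A fix=B main=B]
After op 4 (reset): HEAD=main@A [dev=A fix=B main=A]
After op 5 (checkout): HEAD=fix@B [dev=A fix=B main=A]
After op 6 (commit): HEAD=fix@C [dev=A fix=C main=A]
After op 7 (merge): HEAD=fix@D [dev=A fix=D main=A]
After op 8 (reset): HEAD=fix@B [dev=A fix=B main=A]

Answer: fix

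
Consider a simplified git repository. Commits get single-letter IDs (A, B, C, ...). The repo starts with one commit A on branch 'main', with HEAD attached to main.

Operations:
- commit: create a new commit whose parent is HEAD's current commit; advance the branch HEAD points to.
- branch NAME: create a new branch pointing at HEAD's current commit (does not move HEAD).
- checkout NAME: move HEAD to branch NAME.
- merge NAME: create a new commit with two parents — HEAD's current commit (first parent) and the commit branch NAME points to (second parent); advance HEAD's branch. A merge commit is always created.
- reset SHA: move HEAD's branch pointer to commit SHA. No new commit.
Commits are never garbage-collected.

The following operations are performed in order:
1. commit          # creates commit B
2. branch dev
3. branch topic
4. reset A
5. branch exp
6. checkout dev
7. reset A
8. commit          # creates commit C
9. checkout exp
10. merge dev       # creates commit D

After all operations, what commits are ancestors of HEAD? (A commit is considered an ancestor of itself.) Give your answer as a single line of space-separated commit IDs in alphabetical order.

After op 1 (commit): HEAD=main@B [main=B]
After op 2 (branch): HEAD=main@B [dev=B main=B]
After op 3 (branch): HEAD=main@B [dev=B main=B topic=B]
After op 4 (reset): HEAD=main@A [dev=B main=A topic=B]
After op 5 (branch): HEAD=main@A [dev=B exp=A main=A topic=B]
After op 6 (checkout): HEAD=dev@B [dev=B exp=A main=A topic=B]
After op 7 (reset): HEAD=dev@A [dev=A exp=A main=A topic=B]
After op 8 (commit): HEAD=dev@C [dev=C exp=A main=A topic=B]
After op 9 (checkout): HEAD=exp@A [dev=C exp=A main=A topic=B]
After op 10 (merge): HEAD=exp@D [dev=C exp=D main=A topic=B]

Answer: A C D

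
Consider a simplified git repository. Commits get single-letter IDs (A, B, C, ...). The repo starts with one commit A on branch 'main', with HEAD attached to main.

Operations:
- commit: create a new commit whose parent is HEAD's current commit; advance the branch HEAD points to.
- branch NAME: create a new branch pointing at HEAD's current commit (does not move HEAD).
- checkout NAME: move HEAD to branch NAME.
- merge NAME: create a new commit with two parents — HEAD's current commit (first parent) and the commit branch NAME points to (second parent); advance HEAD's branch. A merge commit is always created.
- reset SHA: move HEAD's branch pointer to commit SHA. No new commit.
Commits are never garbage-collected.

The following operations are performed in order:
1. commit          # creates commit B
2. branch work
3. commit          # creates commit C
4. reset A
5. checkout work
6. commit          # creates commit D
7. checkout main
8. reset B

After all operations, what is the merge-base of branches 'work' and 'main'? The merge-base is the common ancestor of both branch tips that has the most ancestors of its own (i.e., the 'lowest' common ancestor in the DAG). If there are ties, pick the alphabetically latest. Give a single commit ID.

After op 1 (commit): HEAD=main@B [main=B]
After op 2 (branch): HEAD=main@B [main=B work=B]
After op 3 (commit): HEAD=main@C [main=C work=B]
After op 4 (reset): HEAD=main@A [main=A work=B]
After op 5 (checkout): HEAD=work@B [main=A work=B]
After op 6 (commit): HEAD=work@D [main=A work=D]
After op 7 (checkout): HEAD=main@A [main=A work=D]
After op 8 (reset): HEAD=main@B [main=B work=D]
ancestors(work=D): ['A', 'B', 'D']
ancestors(main=B): ['A', 'B']
common: ['A', 'B']

Answer: B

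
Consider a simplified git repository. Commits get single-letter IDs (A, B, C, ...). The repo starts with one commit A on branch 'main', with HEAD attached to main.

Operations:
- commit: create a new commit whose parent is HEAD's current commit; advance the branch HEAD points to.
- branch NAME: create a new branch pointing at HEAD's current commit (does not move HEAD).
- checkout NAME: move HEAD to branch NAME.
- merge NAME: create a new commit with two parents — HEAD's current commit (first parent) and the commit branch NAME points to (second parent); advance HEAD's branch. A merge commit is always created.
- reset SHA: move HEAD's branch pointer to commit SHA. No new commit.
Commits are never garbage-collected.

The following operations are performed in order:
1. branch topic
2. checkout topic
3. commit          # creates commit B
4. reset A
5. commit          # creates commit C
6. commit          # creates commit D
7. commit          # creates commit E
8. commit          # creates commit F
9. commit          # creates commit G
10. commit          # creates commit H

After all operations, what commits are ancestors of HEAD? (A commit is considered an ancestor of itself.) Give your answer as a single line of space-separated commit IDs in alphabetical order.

After op 1 (branch): HEAD=main@A [main=A topic=A]
After op 2 (checkout): HEAD=topic@A [main=A topic=A]
After op 3 (commit): HEAD=topic@B [main=A topic=B]
After op 4 (reset): HEAD=topic@A [main=A topic=A]
After op 5 (commit): HEAD=topic@C [main=A topic=C]
After op 6 (commit): HEAD=topic@D [main=A topic=D]
After op 7 (commit): HEAD=topic@E [main=A topic=E]
After op 8 (commit): HEAD=topic@F [main=A topic=F]
After op 9 (commit): HEAD=topic@G [main=A topic=G]
After op 10 (commit): HEAD=topic@H [main=A topic=H]

Answer: A C D E F G H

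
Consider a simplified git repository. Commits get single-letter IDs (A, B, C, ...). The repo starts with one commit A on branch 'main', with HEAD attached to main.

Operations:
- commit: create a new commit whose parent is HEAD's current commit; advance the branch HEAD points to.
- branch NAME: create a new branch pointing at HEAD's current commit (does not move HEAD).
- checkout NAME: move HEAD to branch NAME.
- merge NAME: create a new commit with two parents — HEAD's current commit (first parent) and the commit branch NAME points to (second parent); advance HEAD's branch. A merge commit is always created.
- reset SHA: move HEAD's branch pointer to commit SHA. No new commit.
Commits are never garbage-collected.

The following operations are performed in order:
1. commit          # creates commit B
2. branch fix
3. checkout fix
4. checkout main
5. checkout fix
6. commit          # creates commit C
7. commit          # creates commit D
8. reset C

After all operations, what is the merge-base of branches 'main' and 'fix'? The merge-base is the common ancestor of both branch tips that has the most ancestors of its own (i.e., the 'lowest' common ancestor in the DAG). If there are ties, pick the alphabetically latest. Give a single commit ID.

Answer: B

Derivation:
After op 1 (commit): HEAD=main@B [main=B]
After op 2 (branch): HEAD=main@B [fix=B main=B]
After op 3 (checkout): HEAD=fix@B [fix=B main=B]
After op 4 (checkout): HEAD=main@B [fix=B main=B]
After op 5 (checkout): HEAD=fix@B [fix=B main=B]
After op 6 (commit): HEAD=fix@C [fix=C main=B]
After op 7 (commit): HEAD=fix@D [fix=D main=B]
After op 8 (reset): HEAD=fix@C [fix=C main=B]
ancestors(main=B): ['A', 'B']
ancestors(fix=C): ['A', 'B', 'C']
common: ['A', 'B']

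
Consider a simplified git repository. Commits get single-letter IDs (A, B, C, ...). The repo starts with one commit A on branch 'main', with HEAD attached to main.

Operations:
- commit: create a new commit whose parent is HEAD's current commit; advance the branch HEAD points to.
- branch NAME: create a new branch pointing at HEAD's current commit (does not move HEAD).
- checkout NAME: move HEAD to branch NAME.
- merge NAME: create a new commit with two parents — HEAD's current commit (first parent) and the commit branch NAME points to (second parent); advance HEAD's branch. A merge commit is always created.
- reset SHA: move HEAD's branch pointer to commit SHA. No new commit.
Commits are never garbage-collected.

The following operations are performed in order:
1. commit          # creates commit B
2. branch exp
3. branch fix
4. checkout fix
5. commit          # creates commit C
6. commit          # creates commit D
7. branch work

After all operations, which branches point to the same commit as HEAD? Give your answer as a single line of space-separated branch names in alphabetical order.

After op 1 (commit): HEAD=main@B [main=B]
After op 2 (branch): HEAD=main@B [exp=B main=B]
After op 3 (branch): HEAD=main@B [exp=B fix=B main=B]
After op 4 (checkout): HEAD=fix@B [exp=B fix=B main=B]
After op 5 (commit): HEAD=fix@C [exp=B fix=C main=B]
After op 6 (commit): HEAD=fix@D [exp=B fix=D main=B]
After op 7 (branch): HEAD=fix@D [exp=B fix=D main=B work=D]

Answer: fix work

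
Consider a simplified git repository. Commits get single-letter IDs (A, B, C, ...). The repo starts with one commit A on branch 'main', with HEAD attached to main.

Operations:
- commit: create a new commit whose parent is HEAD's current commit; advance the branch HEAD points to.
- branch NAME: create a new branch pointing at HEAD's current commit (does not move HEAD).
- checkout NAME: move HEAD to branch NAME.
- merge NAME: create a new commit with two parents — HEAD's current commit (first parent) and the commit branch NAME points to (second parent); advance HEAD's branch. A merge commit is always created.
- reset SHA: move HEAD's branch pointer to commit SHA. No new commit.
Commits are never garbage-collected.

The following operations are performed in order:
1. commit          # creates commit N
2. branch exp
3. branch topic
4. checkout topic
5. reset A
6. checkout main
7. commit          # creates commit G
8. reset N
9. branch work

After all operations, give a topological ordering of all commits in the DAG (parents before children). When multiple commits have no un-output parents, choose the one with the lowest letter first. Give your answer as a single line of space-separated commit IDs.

Answer: A N G

Derivation:
After op 1 (commit): HEAD=main@N [main=N]
After op 2 (branch): HEAD=main@N [exp=N main=N]
After op 3 (branch): HEAD=main@N [exp=N main=N topic=N]
After op 4 (checkout): HEAD=topic@N [exp=N main=N topic=N]
After op 5 (reset): HEAD=topic@A [exp=N main=N topic=A]
After op 6 (checkout): HEAD=main@N [exp=N main=N topic=A]
After op 7 (commit): HEAD=main@G [exp=N main=G topic=A]
After op 8 (reset): HEAD=main@N [exp=N main=N topic=A]
After op 9 (branch): HEAD=main@N [exp=N main=N topic=A work=N]
commit A: parents=[]
commit G: parents=['N']
commit N: parents=['A']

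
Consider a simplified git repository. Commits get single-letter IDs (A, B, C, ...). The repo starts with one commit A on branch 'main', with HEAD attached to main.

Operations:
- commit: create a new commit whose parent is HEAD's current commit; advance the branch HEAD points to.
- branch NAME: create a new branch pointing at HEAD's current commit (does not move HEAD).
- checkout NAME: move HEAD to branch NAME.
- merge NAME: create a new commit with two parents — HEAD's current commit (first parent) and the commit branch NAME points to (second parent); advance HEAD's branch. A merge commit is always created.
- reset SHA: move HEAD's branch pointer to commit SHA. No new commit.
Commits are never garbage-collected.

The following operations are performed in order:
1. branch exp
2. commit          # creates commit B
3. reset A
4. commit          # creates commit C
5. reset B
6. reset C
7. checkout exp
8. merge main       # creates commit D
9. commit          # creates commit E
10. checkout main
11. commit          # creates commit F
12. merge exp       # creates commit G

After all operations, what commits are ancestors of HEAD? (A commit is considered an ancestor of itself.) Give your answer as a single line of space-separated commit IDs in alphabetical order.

After op 1 (branch): HEAD=main@A [exp=A main=A]
After op 2 (commit): HEAD=main@B [exp=A main=B]
After op 3 (reset): HEAD=main@A [exp=A main=A]
After op 4 (commit): HEAD=main@C [exp=A main=C]
After op 5 (reset): HEAD=main@B [exp=A main=B]
After op 6 (reset): HEAD=main@C [exp=A main=C]
After op 7 (checkout): HEAD=exp@A [exp=A main=C]
After op 8 (merge): HEAD=exp@D [exp=D main=C]
After op 9 (commit): HEAD=exp@E [exp=E main=C]
After op 10 (checkout): HEAD=main@C [exp=E main=C]
After op 11 (commit): HEAD=main@F [exp=E main=F]
After op 12 (merge): HEAD=main@G [exp=E main=G]

Answer: A C D E F G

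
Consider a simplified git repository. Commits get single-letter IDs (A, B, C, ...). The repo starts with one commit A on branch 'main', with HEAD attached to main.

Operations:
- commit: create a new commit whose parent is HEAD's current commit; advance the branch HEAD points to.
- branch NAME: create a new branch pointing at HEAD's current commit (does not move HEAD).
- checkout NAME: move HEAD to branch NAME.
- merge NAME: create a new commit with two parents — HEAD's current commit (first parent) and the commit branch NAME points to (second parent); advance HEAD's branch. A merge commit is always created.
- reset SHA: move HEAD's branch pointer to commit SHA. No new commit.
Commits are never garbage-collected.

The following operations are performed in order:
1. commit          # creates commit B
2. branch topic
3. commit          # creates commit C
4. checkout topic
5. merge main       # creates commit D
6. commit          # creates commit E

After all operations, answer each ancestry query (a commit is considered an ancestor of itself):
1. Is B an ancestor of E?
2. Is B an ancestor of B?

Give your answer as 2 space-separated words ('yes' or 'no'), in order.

Answer: yes yes

Derivation:
After op 1 (commit): HEAD=main@B [main=B]
After op 2 (branch): HEAD=main@B [main=B topic=B]
After op 3 (commit): HEAD=main@C [main=C topic=B]
After op 4 (checkout): HEAD=topic@B [main=C topic=B]
After op 5 (merge): HEAD=topic@D [main=C topic=D]
After op 6 (commit): HEAD=topic@E [main=C topic=E]
ancestors(E) = {A,B,C,D,E}; B in? yes
ancestors(B) = {A,B}; B in? yes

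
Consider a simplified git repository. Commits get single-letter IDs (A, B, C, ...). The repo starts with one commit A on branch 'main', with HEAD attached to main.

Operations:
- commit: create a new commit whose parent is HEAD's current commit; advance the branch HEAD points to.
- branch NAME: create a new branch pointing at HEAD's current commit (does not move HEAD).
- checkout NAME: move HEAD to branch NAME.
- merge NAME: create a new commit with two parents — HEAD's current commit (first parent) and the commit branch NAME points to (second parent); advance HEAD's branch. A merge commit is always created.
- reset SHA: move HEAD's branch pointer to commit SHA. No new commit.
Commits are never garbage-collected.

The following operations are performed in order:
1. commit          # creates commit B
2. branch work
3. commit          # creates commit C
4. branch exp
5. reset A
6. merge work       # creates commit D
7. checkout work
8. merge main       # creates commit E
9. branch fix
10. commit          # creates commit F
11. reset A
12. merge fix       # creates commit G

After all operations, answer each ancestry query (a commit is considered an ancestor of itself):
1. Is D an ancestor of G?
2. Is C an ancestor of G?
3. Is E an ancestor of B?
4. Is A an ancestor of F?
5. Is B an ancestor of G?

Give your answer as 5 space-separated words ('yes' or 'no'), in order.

Answer: yes no no yes yes

Derivation:
After op 1 (commit): HEAD=main@B [main=B]
After op 2 (branch): HEAD=main@B [main=B work=B]
After op 3 (commit): HEAD=main@C [main=C work=B]
After op 4 (branch): HEAD=main@C [exp=C main=C work=B]
After op 5 (reset): HEAD=main@A [exp=C main=A work=B]
After op 6 (merge): HEAD=main@D [exp=C main=D work=B]
After op 7 (checkout): HEAD=work@B [exp=C main=D work=B]
After op 8 (merge): HEAD=work@E [exp=C main=D work=E]
After op 9 (branch): HEAD=work@E [exp=C fix=E main=D work=E]
After op 10 (commit): HEAD=work@F [exp=C fix=E main=D work=F]
After op 11 (reset): HEAD=work@A [exp=C fix=E main=D work=A]
After op 12 (merge): HEAD=work@G [exp=C fix=E main=D work=G]
ancestors(G) = {A,B,D,E,G}; D in? yes
ancestors(G) = {A,B,D,E,G}; C in? no
ancestors(B) = {A,B}; E in? no
ancestors(F) = {A,B,D,E,F}; A in? yes
ancestors(G) = {A,B,D,E,G}; B in? yes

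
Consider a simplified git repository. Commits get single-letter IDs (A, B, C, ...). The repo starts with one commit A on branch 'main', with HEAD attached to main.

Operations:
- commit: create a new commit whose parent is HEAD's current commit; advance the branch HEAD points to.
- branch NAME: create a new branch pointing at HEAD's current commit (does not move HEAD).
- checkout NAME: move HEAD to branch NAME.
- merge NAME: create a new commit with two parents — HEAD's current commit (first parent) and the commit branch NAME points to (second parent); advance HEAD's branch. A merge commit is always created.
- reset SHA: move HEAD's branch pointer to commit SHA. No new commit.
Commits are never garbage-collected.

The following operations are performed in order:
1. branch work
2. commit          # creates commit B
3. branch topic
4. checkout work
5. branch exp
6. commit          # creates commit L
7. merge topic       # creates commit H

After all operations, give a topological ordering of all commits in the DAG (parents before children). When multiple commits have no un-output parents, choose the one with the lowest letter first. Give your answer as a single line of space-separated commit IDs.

After op 1 (branch): HEAD=main@A [main=A work=A]
After op 2 (commit): HEAD=main@B [main=B work=A]
After op 3 (branch): HEAD=main@B [main=B topic=B work=A]
After op 4 (checkout): HEAD=work@A [main=B topic=B work=A]
After op 5 (branch): HEAD=work@A [exp=A main=B topic=B work=A]
After op 6 (commit): HEAD=work@L [exp=A main=B topic=B work=L]
After op 7 (merge): HEAD=work@H [exp=A main=B topic=B work=H]
commit A: parents=[]
commit B: parents=['A']
commit H: parents=['L', 'B']
commit L: parents=['A']

Answer: A B L H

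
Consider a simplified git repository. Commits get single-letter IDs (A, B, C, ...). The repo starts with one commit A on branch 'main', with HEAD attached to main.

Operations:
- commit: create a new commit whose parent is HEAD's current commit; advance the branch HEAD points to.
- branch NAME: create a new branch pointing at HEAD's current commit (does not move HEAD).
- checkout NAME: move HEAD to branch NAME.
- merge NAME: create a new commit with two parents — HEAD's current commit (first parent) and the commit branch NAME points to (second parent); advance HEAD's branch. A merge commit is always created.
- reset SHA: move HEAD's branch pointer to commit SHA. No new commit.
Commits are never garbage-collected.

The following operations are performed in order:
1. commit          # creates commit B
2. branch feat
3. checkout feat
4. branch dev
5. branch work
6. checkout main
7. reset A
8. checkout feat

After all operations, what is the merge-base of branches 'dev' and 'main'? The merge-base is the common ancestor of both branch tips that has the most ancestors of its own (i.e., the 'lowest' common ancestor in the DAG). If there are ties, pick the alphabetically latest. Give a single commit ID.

Answer: A

Derivation:
After op 1 (commit): HEAD=main@B [main=B]
After op 2 (branch): HEAD=main@B [feat=B main=B]
After op 3 (checkout): HEAD=feat@B [feat=B main=B]
After op 4 (branch): HEAD=feat@B [dev=B feat=B main=B]
After op 5 (branch): HEAD=feat@B [dev=B feat=B main=B work=B]
After op 6 (checkout): HEAD=main@B [dev=B feat=B main=B work=B]
After op 7 (reset): HEAD=main@A [dev=B feat=B main=A work=B]
After op 8 (checkout): HEAD=feat@B [dev=B feat=B main=A work=B]
ancestors(dev=B): ['A', 'B']
ancestors(main=A): ['A']
common: ['A']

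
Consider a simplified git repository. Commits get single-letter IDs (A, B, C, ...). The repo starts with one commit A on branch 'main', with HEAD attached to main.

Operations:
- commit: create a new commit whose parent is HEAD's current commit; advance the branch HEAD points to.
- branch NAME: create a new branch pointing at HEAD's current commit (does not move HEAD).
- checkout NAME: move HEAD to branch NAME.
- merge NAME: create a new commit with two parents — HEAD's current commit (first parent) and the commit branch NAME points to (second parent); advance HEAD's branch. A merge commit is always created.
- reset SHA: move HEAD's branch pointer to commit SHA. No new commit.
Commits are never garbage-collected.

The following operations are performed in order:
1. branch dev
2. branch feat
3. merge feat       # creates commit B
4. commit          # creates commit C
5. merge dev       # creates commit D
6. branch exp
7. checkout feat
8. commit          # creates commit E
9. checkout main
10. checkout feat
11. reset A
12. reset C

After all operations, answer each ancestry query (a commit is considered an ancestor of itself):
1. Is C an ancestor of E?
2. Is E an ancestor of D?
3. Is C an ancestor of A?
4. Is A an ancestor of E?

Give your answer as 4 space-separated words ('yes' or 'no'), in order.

After op 1 (branch): HEAD=main@A [dev=A main=A]
After op 2 (branch): HEAD=main@A [dev=A feat=A main=A]
After op 3 (merge): HEAD=main@B [dev=A feat=A main=B]
After op 4 (commit): HEAD=main@C [dev=A feat=A main=C]
After op 5 (merge): HEAD=main@D [dev=A feat=A main=D]
After op 6 (branch): HEAD=main@D [dev=A exp=D feat=A main=D]
After op 7 (checkout): HEAD=feat@A [dev=A exp=D feat=A main=D]
After op 8 (commit): HEAD=feat@E [dev=A exp=D feat=E main=D]
After op 9 (checkout): HEAD=main@D [dev=A exp=D feat=E main=D]
After op 10 (checkout): HEAD=feat@E [dev=A exp=D feat=E main=D]
After op 11 (reset): HEAD=feat@A [dev=A exp=D feat=A main=D]
After op 12 (reset): HEAD=feat@C [dev=A exp=D feat=C main=D]
ancestors(E) = {A,E}; C in? no
ancestors(D) = {A,B,C,D}; E in? no
ancestors(A) = {A}; C in? no
ancestors(E) = {A,E}; A in? yes

Answer: no no no yes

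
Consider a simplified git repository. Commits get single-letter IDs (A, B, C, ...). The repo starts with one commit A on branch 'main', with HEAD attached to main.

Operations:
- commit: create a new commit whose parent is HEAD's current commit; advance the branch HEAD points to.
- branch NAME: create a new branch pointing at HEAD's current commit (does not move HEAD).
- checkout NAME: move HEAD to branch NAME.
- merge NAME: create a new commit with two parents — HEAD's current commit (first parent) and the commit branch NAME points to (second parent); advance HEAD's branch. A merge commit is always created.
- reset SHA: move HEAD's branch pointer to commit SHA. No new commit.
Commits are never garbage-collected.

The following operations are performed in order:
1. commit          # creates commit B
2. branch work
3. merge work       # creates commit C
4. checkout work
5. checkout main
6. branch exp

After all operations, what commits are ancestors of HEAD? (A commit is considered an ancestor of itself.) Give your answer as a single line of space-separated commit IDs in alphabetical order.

Answer: A B C

Derivation:
After op 1 (commit): HEAD=main@B [main=B]
After op 2 (branch): HEAD=main@B [main=B work=B]
After op 3 (merge): HEAD=main@C [main=C work=B]
After op 4 (checkout): HEAD=work@B [main=C work=B]
After op 5 (checkout): HEAD=main@C [main=C work=B]
After op 6 (branch): HEAD=main@C [exp=C main=C work=B]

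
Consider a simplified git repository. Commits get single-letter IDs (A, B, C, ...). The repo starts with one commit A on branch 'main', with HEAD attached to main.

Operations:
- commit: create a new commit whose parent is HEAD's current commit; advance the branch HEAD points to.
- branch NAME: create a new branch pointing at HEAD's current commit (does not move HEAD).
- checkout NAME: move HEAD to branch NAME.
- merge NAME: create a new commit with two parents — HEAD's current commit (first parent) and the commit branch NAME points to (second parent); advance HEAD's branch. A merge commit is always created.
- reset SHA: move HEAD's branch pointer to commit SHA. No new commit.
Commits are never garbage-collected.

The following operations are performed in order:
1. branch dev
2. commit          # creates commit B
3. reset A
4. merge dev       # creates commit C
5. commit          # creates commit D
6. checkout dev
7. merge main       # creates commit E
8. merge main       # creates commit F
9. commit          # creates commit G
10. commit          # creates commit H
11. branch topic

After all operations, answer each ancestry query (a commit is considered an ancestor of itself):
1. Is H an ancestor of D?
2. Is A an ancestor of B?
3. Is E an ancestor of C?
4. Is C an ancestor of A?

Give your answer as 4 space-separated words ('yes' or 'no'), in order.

Answer: no yes no no

Derivation:
After op 1 (branch): HEAD=main@A [dev=A main=A]
After op 2 (commit): HEAD=main@B [dev=A main=B]
After op 3 (reset): HEAD=main@A [dev=A main=A]
After op 4 (merge): HEAD=main@C [dev=A main=C]
After op 5 (commit): HEAD=main@D [dev=A main=D]
After op 6 (checkout): HEAD=dev@A [dev=A main=D]
After op 7 (merge): HEAD=dev@E [dev=E main=D]
After op 8 (merge): HEAD=dev@F [dev=F main=D]
After op 9 (commit): HEAD=dev@G [dev=G main=D]
After op 10 (commit): HEAD=dev@H [dev=H main=D]
After op 11 (branch): HEAD=dev@H [dev=H main=D topic=H]
ancestors(D) = {A,C,D}; H in? no
ancestors(B) = {A,B}; A in? yes
ancestors(C) = {A,C}; E in? no
ancestors(A) = {A}; C in? no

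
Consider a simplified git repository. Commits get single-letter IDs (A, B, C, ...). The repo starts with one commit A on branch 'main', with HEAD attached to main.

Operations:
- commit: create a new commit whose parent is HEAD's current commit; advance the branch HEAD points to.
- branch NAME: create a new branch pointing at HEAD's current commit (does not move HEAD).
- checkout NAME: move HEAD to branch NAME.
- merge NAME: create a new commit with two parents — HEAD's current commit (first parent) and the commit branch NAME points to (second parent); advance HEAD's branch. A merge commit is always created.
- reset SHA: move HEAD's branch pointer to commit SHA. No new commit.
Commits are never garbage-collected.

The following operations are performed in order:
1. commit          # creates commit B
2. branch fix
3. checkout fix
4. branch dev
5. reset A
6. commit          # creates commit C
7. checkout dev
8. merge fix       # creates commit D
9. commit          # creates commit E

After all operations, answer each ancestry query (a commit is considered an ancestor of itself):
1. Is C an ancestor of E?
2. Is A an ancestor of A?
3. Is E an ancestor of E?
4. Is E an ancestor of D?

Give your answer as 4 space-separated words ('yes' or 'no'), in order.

After op 1 (commit): HEAD=main@B [main=B]
After op 2 (branch): HEAD=main@B [fix=B main=B]
After op 3 (checkout): HEAD=fix@B [fix=B main=B]
After op 4 (branch): HEAD=fix@B [dev=B fix=B main=B]
After op 5 (reset): HEAD=fix@A [dev=B fix=A main=B]
After op 6 (commit): HEAD=fix@C [dev=B fix=C main=B]
After op 7 (checkout): HEAD=dev@B [dev=B fix=C main=B]
After op 8 (merge): HEAD=dev@D [dev=D fix=C main=B]
After op 9 (commit): HEAD=dev@E [dev=E fix=C main=B]
ancestors(E) = {A,B,C,D,E}; C in? yes
ancestors(A) = {A}; A in? yes
ancestors(E) = {A,B,C,D,E}; E in? yes
ancestors(D) = {A,B,C,D}; E in? no

Answer: yes yes yes no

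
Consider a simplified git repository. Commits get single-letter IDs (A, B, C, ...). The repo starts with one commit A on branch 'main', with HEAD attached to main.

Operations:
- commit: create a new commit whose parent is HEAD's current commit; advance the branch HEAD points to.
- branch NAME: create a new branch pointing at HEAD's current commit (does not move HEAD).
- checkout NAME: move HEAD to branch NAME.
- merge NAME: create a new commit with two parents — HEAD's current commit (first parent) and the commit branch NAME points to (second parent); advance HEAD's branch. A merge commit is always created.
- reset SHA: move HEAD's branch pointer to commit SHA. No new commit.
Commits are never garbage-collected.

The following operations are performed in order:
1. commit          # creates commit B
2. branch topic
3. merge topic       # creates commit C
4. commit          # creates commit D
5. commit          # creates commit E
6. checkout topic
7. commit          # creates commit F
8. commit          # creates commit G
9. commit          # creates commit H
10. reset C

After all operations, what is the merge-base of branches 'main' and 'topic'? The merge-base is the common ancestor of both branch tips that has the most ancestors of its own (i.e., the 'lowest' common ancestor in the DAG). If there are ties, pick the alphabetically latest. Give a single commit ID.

Answer: C

Derivation:
After op 1 (commit): HEAD=main@B [main=B]
After op 2 (branch): HEAD=main@B [main=B topic=B]
After op 3 (merge): HEAD=main@C [main=C topic=B]
After op 4 (commit): HEAD=main@D [main=D topic=B]
After op 5 (commit): HEAD=main@E [main=E topic=B]
After op 6 (checkout): HEAD=topic@B [main=E topic=B]
After op 7 (commit): HEAD=topic@F [main=E topic=F]
After op 8 (commit): HEAD=topic@G [main=E topic=G]
After op 9 (commit): HEAD=topic@H [main=E topic=H]
After op 10 (reset): HEAD=topic@C [main=E topic=C]
ancestors(main=E): ['A', 'B', 'C', 'D', 'E']
ancestors(topic=C): ['A', 'B', 'C']
common: ['A', 'B', 'C']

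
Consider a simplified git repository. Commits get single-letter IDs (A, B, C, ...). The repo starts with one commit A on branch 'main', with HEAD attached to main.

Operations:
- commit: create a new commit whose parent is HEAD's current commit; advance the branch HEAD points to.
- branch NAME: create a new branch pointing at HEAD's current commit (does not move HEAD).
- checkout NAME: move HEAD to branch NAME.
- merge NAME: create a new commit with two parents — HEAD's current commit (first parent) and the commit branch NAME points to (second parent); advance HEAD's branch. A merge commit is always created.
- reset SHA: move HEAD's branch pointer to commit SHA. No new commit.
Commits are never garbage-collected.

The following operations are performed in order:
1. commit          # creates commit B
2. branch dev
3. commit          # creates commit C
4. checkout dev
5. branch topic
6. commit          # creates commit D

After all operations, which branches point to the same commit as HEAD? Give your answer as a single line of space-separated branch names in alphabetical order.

Answer: dev

Derivation:
After op 1 (commit): HEAD=main@B [main=B]
After op 2 (branch): HEAD=main@B [dev=B main=B]
After op 3 (commit): HEAD=main@C [dev=B main=C]
After op 4 (checkout): HEAD=dev@B [dev=B main=C]
After op 5 (branch): HEAD=dev@B [dev=B main=C topic=B]
After op 6 (commit): HEAD=dev@D [dev=D main=C topic=B]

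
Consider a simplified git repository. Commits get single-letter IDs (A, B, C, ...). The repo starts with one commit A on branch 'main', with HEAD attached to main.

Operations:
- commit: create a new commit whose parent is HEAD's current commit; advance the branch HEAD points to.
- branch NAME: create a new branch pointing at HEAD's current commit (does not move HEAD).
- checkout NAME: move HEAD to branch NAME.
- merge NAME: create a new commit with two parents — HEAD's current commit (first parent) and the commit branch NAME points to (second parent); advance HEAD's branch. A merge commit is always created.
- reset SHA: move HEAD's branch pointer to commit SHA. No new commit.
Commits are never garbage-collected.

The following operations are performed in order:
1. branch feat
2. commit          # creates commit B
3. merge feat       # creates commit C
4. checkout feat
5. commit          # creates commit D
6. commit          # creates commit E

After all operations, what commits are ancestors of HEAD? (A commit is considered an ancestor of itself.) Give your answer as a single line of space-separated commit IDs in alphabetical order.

After op 1 (branch): HEAD=main@A [feat=A main=A]
After op 2 (commit): HEAD=main@B [feat=A main=B]
After op 3 (merge): HEAD=main@C [feat=A main=C]
After op 4 (checkout): HEAD=feat@A [feat=A main=C]
After op 5 (commit): HEAD=feat@D [feat=D main=C]
After op 6 (commit): HEAD=feat@E [feat=E main=C]

Answer: A D E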